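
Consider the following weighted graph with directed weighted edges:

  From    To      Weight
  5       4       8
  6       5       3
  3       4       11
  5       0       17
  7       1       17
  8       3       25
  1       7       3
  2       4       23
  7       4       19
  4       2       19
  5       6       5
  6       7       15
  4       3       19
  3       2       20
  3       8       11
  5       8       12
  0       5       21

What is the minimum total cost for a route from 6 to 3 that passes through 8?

40

Shortest 6→8: 6 → 5 → 8 = 15
Best 8 to 3: 8 → 3 costing 25
Total via 8: 15 + 25 = 40.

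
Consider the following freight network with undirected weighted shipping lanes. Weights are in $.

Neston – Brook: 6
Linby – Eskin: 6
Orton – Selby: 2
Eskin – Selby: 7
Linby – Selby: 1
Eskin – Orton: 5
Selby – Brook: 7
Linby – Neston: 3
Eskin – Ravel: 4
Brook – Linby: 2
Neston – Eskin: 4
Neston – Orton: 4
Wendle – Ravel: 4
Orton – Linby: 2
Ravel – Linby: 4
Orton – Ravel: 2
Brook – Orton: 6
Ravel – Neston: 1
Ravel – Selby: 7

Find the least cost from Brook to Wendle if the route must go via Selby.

Shortest Brook→Selby: Brook–Linby–Selby = 3
Best Selby to Wendle: Selby–Orton–Ravel–Wendle costing 8
Total via Selby: 3 + 8 = $11.

$11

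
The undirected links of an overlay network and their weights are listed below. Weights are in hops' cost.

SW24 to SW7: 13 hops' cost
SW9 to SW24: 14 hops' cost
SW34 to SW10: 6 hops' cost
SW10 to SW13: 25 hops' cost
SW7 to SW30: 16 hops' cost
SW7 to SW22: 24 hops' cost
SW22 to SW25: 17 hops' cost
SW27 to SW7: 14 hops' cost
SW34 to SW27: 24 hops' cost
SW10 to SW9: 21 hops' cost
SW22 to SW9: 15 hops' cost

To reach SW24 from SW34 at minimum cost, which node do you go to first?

Candidate routes:
SW34 → SW10 → SW9 → SW24: 6+21+14 = 41
SW34 → SW27 → SW7 → SW24: 24+14+13 = 51
SW34 → SW10 → SW9 → SW22 → SW7 → SW24: 6+21+15+24+13 = 79
The minimum is 41 hops' cost via SW34 → SW10 → SW9 → SW24.
So from SW34 the first move is to SW10.

SW10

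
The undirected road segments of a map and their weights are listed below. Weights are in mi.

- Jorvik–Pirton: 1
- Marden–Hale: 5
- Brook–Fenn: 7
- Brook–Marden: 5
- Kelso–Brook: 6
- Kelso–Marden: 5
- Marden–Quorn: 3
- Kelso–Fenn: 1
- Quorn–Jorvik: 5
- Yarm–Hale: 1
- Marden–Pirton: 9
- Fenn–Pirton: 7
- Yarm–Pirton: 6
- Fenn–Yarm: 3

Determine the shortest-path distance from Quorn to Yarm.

Shortest distances from Quorn:
Quorn: 0
Marden: 3  (via Quorn)
Jorvik: 5  (via Quorn)
Pirton: 6  (via Jorvik)
Kelso: 8  (via Marden)
Brook: 8  (via Marden)
Hale: 8  (via Marden)
Yarm: 9  (via Hale)
Shortest route: Quorn → Marden → Hale → Yarm = 9 mi.

9 mi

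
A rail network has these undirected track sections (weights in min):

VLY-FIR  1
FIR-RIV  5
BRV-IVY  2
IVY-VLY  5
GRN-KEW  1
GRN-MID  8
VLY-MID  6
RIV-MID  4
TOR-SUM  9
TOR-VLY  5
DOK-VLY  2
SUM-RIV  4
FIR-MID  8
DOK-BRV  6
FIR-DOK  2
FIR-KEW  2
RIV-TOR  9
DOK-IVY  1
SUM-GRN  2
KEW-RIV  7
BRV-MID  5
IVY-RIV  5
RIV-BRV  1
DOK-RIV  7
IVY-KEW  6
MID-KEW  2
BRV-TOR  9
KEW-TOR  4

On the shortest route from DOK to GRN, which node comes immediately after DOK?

Compare a few routes:
DOK–FIR–KEW–GRN: 2+2+1 = 5
DOK–VLY–FIR–KEW–GRN: 2+1+2+1 = 6
The minimum is 5 min via DOK–FIR–KEW–GRN.
So from DOK the first move is to FIR.

FIR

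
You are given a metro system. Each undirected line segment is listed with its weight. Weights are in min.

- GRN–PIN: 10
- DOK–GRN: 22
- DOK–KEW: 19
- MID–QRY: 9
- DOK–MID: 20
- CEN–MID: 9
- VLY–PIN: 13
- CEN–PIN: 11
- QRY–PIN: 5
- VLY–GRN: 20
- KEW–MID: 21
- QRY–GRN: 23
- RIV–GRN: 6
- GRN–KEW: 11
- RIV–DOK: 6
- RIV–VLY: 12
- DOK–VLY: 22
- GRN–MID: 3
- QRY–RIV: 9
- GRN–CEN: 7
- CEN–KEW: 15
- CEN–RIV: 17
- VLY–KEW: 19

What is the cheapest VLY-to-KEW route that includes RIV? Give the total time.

Shortest VLY→RIV: VLY → RIV = 12
Shortest RIV→KEW: RIV → GRN → KEW = 17
Total via RIV: 12 + 17 = 29 min.

29 min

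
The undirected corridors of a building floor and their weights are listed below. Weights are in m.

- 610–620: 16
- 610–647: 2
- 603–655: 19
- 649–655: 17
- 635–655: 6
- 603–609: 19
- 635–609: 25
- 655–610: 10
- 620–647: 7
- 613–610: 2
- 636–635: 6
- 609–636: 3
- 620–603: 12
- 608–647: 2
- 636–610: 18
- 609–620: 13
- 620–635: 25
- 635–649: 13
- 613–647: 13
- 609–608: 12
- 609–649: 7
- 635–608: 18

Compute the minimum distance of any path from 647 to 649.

21 m

Candidate routes:
647 → 608 → 609 → 649: 2+12+7 = 21
647 → 610 → 655 → 649: 2+10+17 = 29
647 → 620 → 609 → 649: 7+13+7 = 27
Cheapest is 647 → 608 → 609 → 649 at 21 m.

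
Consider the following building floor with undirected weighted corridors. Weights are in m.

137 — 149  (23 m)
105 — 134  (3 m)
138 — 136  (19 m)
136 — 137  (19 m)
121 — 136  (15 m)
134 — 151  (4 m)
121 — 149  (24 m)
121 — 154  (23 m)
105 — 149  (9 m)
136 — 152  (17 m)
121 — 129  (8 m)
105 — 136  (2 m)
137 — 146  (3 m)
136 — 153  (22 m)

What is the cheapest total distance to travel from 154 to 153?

60 m

Enumerating some paths:
154–121–149–105–136–153: 23+24+9+2+22 = 80
154–121–136–153: 23+15+22 = 60
154–121–149–137–136–153: 23+24+23+19+22 = 111
The minimum is 60 m via 154–121–136–153.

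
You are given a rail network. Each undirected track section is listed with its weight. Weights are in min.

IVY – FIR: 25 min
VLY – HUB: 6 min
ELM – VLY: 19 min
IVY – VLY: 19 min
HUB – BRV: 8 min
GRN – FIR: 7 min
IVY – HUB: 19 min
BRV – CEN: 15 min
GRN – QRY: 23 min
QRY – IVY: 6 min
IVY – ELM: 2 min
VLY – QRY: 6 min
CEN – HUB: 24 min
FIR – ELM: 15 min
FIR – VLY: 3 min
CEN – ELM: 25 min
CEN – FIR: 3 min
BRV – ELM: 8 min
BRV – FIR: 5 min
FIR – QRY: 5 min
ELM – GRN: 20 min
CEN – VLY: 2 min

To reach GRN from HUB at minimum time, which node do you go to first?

VLY

Compare a few routes:
HUB–VLY–FIR–GRN: 6+3+7 = 16
HUB–VLY–CEN–FIR–GRN: 6+2+3+7 = 18
Cheapest is HUB–VLY–FIR–GRN at 16 min.
So from HUB the first move is to VLY.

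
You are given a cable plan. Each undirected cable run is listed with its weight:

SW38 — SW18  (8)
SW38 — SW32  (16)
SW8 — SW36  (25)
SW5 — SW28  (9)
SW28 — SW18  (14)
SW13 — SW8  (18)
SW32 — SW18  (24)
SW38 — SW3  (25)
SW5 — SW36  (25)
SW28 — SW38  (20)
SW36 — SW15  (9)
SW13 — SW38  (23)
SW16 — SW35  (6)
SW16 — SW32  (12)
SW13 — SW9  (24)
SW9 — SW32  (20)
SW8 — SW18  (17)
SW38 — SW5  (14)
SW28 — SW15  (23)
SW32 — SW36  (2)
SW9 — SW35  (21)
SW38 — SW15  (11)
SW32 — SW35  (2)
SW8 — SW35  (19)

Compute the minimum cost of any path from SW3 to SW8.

50

Settle nodes by increasing distance from SW3:
SW3: 0
SW38: 25  (via SW3)
SW18: 33  (via SW38)
SW15: 36  (via SW38)
SW5: 39  (via SW38)
SW32: 41  (via SW38)
SW36: 43  (via SW32)
SW35: 43  (via SW32)
SW28: 45  (via SW38)
SW13: 48  (via SW38)
SW16: 49  (via SW35)
SW8: 50  (via SW18)
Shortest route: SW3–SW38–SW18–SW8 = 50.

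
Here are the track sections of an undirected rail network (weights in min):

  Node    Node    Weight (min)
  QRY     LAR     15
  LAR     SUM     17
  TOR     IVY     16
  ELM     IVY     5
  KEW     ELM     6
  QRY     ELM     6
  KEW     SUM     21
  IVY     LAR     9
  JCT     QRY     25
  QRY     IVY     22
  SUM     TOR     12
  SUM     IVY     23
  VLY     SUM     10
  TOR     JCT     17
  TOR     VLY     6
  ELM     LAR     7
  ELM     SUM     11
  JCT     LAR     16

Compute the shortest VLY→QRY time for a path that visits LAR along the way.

40 min

Best VLY to LAR: VLY–SUM–LAR costing 27
Shortest LAR→QRY: LAR–ELM–QRY = 13
Total via LAR: 27 + 13 = 40 min.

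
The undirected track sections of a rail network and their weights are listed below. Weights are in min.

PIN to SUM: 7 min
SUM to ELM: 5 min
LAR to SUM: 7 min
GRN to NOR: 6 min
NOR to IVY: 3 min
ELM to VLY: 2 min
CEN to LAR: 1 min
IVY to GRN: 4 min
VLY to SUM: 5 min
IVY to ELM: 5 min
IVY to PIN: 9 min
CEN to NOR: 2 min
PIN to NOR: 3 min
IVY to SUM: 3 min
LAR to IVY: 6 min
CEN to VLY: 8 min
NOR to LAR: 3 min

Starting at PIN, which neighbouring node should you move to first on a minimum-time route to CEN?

Enumerating some paths:
PIN → NOR → CEN: 3+2 = 5
PIN → NOR → LAR → CEN: 3+3+1 = 7
Cheapest is PIN → NOR → CEN at 5 min.
So from PIN the first move is to NOR.

NOR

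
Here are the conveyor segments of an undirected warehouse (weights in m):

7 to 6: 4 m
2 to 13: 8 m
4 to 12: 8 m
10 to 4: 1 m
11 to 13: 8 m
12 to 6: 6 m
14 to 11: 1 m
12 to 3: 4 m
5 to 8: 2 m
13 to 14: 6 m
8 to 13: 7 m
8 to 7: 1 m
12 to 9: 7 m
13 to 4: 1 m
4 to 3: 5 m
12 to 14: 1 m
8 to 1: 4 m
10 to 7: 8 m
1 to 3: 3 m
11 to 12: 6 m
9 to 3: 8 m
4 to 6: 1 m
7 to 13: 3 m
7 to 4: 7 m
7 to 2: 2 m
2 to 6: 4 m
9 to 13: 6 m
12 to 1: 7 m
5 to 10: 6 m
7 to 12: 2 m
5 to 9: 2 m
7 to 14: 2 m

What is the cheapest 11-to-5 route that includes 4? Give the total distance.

14 m

Shortest 11→4: 11 → 14 → 7 → 13 → 4 = 7
Best 4 to 5: 4 → 10 → 5 costing 7
Total via 4: 7 + 7 = 14 m.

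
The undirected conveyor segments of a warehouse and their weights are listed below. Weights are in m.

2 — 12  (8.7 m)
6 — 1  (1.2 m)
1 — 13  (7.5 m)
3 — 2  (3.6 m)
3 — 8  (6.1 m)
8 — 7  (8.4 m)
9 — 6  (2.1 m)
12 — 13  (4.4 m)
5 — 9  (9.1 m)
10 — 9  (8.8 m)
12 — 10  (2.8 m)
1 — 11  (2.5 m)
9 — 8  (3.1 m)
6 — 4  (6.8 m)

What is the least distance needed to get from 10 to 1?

Shortest distances from 10:
10: 0
12: 2.8  (via 10)
13: 7.2  (via 12)
9: 8.8  (via 10)
6: 10.9  (via 9)
2: 11.5  (via 12)
8: 11.9  (via 9)
1: 12.1  (via 6)
Shortest route: 10–9–6–1 = 12.1 m.

12.1 m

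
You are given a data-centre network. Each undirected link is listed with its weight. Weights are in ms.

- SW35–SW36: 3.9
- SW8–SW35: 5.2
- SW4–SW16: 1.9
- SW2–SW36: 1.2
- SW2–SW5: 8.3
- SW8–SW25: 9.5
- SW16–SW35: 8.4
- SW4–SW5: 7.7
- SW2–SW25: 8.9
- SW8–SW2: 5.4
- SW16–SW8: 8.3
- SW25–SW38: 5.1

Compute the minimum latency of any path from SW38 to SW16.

22.9 ms

Settle nodes by increasing distance from SW38:
SW38: 0
SW25: 5.1  (via SW38)
SW2: 14  (via SW25)
SW8: 14.6  (via SW25)
SW36: 15.2  (via SW2)
SW35: 19.1  (via SW36)
SW5: 22.3  (via SW2)
SW16: 22.9  (via SW8)
Shortest route: SW38–SW25–SW8–SW16 = 22.9 ms.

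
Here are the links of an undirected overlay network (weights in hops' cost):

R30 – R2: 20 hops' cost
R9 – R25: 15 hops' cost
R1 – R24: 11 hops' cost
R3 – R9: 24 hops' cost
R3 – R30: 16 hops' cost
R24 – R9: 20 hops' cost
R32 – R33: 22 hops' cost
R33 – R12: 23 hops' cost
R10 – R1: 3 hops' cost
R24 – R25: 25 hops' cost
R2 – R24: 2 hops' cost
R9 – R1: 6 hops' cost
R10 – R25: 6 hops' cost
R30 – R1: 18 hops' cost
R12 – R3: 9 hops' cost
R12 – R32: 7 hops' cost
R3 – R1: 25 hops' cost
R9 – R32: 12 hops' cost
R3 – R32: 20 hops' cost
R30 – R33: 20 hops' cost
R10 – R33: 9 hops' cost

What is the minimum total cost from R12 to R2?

Settle nodes by increasing distance from R12:
R12: 0
R32: 7  (via R12)
R3: 9  (via R12)
R9: 19  (via R32)
R33: 23  (via R12)
R1: 25  (via R9)
R30: 25  (via R3)
R10: 28  (via R1)
R25: 34  (via R9)
R24: 36  (via R1)
R2: 38  (via R24)
Shortest route: R12 → R32 → R9 → R1 → R24 → R2 = 38 hops' cost.

38 hops' cost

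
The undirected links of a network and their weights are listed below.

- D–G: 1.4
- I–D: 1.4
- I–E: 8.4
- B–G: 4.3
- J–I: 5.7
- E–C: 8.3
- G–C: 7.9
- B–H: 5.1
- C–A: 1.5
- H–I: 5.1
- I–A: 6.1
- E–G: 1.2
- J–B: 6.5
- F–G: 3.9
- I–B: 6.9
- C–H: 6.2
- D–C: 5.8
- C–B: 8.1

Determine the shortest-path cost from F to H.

11.8

Enumerating some paths:
F → G → D → I → H: 3.9+1.4+1.4+5.1 = 11.8
F → G → B → H: 3.9+4.3+5.1 = 13.3
F → G → D → C → H: 3.9+1.4+5.8+6.2 = 17.3
The minimum is 11.8 via F → G → D → I → H.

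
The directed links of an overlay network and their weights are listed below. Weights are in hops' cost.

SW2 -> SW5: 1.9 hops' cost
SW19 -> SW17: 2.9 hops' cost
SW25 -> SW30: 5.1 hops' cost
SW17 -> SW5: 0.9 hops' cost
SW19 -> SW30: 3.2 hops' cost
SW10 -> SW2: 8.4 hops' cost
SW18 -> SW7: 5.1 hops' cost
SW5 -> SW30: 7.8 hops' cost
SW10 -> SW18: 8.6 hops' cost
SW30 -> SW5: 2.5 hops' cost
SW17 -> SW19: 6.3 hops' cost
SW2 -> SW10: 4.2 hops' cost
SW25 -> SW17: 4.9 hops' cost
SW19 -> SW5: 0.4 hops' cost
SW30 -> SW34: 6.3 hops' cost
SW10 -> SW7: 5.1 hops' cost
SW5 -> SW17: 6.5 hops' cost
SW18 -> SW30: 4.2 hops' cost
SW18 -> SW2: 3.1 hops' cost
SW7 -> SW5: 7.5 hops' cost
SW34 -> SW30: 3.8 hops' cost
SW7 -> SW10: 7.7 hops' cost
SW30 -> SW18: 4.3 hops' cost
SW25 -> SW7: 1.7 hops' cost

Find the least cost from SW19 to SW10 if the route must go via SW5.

19.8 hops' cost

Best SW19 to SW5: SW19–SW5 costing 0.4
Best SW5 to SW10: SW5–SW30–SW18–SW2–SW10 costing 19.4
Total via SW5: 0.4 + 19.4 = 19.8 hops' cost.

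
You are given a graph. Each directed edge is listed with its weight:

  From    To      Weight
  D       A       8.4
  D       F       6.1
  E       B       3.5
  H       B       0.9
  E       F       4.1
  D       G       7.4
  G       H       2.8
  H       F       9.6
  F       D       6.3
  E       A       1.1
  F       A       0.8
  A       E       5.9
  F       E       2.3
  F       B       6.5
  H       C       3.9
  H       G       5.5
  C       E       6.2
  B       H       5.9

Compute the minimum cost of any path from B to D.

Compare a few routes:
B → H → F → D: 5.9+9.6+6.3 = 21.8
B → H → C → E → F → D: 5.9+3.9+6.2+4.1+6.3 = 26.4
Cheapest is B → H → F → D at 21.8.

21.8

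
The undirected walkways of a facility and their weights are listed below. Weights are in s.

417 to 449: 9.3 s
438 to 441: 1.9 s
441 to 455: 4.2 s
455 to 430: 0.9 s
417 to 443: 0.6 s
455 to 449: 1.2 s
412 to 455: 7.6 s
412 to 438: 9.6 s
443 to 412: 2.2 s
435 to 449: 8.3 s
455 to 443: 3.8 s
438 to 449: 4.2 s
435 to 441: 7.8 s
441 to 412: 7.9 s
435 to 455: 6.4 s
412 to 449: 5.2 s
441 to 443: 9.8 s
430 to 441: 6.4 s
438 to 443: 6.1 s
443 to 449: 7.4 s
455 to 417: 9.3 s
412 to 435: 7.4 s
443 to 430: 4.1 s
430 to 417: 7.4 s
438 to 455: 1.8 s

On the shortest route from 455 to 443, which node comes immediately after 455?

Enumerating some paths:
455 → 430 → 443: 0.9+4.1 = 5
455 → 438 → 443: 1.8+6.1 = 7.9
455 → 443: 3.8 = 3.8
The minimum is 3.8 s via 455 → 443.
So from 455 the first move is to 443.

443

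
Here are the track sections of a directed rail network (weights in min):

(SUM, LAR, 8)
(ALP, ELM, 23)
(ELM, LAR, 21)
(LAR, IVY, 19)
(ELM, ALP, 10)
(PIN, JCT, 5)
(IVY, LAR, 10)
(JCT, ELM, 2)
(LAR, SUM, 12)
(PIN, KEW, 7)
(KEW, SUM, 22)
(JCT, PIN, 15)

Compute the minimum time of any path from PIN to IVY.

47 min

Compare a few routes:
PIN–KEW–SUM–LAR–IVY: 7+22+8+19 = 56
PIN–JCT–ELM–LAR–IVY: 5+2+21+19 = 47
The minimum is 47 min via PIN–JCT–ELM–LAR–IVY.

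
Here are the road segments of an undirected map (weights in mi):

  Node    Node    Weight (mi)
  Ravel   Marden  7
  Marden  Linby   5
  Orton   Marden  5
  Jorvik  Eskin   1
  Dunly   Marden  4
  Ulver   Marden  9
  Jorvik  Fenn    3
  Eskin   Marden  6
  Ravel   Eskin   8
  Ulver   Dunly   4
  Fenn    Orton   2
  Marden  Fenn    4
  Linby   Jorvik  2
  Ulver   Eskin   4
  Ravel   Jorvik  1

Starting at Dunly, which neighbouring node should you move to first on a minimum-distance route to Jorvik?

Ulver

Enumerating some paths:
Dunly–Ulver–Eskin–Jorvik: 4+4+1 = 9
Dunly–Marden–Linby–Jorvik: 4+5+2 = 11
The minimum is 9 mi via Dunly–Ulver–Eskin–Jorvik.
So from Dunly the first move is to Ulver.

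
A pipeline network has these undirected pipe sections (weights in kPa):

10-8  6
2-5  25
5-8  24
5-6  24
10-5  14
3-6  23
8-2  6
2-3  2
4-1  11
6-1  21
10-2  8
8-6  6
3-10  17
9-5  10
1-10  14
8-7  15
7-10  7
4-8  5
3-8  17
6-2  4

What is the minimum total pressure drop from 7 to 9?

Candidate routes:
7 → 8 → 10 → 5 → 9: 15+6+14+10 = 45
7 → 10 → 8 → 5 → 9: 7+6+24+10 = 47
7 → 8 → 5 → 9: 15+24+10 = 49
7 → 10 → 5 → 9: 7+14+10 = 31
Cheapest is 7 → 10 → 5 → 9 at 31 kPa.

31 kPa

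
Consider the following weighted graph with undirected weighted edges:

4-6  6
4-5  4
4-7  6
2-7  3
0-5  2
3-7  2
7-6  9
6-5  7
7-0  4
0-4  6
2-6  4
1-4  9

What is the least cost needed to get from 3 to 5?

8

Shortest distances from 3:
3: 0
7: 2  (via 3)
2: 5  (via 7)
0: 6  (via 7)
4: 8  (via 7)
5: 8  (via 0)
Shortest route: 3–7–0–5 = 8.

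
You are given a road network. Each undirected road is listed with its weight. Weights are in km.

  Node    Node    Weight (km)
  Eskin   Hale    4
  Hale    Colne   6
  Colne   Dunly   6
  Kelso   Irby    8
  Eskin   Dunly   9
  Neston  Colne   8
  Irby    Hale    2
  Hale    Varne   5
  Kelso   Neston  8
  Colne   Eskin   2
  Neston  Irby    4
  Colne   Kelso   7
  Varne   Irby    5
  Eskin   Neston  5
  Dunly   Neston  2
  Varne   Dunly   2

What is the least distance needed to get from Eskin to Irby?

6 km

Candidate routes:
Eskin → Hale → Irby: 4+2 = 6
Eskin → Neston → Irby: 5+4 = 9
Eskin → Colne → Hale → Irby: 2+6+2 = 10
Cheapest is Eskin → Hale → Irby at 6 km.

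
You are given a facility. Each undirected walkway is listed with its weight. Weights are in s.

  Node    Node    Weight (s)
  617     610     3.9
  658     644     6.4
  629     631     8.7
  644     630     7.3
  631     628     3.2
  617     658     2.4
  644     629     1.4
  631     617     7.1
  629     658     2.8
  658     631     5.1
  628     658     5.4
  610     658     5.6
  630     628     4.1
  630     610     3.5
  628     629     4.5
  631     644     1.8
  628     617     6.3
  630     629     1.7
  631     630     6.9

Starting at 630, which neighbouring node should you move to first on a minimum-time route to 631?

629

Compare a few routes:
630 → 628 → 631: 4.1+3.2 = 7.3
630 → 631: 6.9 = 6.9
630 → 629 → 644 → 631: 1.7+1.4+1.8 = 4.9
Cheapest is 630 → 629 → 644 → 631 at 4.9 s.
So from 630 the first move is to 629.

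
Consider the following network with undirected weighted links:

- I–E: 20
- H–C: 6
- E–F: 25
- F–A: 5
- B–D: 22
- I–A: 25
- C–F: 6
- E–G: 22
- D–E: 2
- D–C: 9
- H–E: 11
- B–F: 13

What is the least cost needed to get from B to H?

25

Settle nodes by increasing distance from B:
B: 0
F: 13  (via B)
A: 18  (via F)
C: 19  (via F)
D: 22  (via B)
E: 24  (via D)
H: 25  (via C)
Shortest route: B–F–C–H = 25.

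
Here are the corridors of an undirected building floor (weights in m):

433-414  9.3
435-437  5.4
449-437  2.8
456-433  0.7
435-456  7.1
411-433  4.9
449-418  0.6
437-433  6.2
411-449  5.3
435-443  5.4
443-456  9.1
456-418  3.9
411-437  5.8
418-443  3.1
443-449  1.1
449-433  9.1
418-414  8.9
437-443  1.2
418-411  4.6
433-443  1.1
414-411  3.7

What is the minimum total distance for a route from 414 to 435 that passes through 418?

Shortest 414→418: 414 → 411 → 418 = 8.3
Shortest 418→435: 418 → 449 → 443 → 435 = 7.1
Total via 418: 8.3 + 7.1 = 15.4 m.

15.4 m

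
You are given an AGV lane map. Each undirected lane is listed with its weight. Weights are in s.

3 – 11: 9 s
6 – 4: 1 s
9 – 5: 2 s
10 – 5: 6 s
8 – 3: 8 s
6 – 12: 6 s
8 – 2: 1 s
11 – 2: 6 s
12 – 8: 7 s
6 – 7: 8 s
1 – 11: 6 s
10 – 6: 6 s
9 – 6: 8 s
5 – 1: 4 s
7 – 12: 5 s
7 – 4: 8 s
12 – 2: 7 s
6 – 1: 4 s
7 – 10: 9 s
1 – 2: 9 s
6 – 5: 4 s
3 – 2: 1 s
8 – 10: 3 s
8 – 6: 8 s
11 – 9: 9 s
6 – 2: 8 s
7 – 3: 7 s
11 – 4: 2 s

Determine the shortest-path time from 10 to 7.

9 s

Enumerating some paths:
10 → 8 → 2 → 3 → 7: 3+1+1+7 = 12
10 → 7: 9 = 9
Cheapest is 10 → 7 at 9 s.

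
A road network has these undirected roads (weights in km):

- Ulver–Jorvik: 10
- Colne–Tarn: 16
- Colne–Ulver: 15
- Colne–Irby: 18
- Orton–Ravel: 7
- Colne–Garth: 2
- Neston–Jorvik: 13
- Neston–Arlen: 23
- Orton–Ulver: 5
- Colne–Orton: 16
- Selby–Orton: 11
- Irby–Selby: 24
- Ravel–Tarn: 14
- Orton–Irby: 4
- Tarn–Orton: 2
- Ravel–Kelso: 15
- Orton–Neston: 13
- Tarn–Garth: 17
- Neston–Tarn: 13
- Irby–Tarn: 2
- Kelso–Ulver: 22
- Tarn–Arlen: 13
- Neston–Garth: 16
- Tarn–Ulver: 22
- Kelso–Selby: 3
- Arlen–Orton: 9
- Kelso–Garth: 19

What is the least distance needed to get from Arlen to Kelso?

23 km

Settle nodes by increasing distance from Arlen:
Arlen: 0
Orton: 9  (via Arlen)
Tarn: 11  (via Orton)
Irby: 13  (via Orton)
Ulver: 14  (via Orton)
Ravel: 16  (via Orton)
Selby: 20  (via Orton)
Neston: 22  (via Orton)
Kelso: 23  (via Selby)
Shortest route: Arlen → Orton → Selby → Kelso = 23 km.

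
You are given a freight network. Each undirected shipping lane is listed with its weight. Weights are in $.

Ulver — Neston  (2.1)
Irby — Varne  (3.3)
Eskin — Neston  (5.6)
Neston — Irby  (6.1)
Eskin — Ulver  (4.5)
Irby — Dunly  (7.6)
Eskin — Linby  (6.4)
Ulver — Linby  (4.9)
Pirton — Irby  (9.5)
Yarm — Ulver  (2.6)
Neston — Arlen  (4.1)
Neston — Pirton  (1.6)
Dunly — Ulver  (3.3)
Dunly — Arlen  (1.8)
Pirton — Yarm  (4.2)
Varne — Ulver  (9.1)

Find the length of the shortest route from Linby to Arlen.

Running Dijkstra from Linby:
Linby: 0
Ulver: 4.9  (via Linby)
Eskin: 6.4  (via Linby)
Neston: 7  (via Ulver)
Yarm: 7.5  (via Ulver)
Dunly: 8.2  (via Ulver)
Pirton: 8.6  (via Neston)
Arlen: 10  (via Dunly)
Shortest route: Linby → Ulver → Dunly → Arlen = $10.

$10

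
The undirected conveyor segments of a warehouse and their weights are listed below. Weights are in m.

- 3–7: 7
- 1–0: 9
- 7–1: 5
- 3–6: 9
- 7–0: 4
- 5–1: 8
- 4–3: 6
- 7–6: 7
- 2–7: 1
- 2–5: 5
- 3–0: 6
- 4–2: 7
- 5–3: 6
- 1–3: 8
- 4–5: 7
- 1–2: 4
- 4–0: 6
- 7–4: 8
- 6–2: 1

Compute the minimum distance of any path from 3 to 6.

Shortest distances from 3:
3: 0
0: 6  (via 3)
4: 6  (via 3)
5: 6  (via 3)
7: 7  (via 3)
1: 8  (via 3)
2: 8  (via 7)
6: 9  (via 3)
Shortest route: 3 → 6 = 9 m.

9 m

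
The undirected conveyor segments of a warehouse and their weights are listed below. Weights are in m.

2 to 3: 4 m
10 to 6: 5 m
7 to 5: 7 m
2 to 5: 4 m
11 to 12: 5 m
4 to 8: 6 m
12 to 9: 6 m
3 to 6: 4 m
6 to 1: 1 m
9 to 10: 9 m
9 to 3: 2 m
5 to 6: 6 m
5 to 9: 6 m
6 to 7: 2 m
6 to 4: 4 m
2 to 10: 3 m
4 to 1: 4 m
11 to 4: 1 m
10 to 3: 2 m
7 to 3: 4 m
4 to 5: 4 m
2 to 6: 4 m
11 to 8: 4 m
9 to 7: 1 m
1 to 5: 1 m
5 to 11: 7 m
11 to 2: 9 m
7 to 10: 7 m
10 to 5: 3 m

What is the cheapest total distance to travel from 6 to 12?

9 m

Compare a few routes:
6–4–11–12: 4+1+5 = 10
6–7–9–12: 2+1+6 = 9
6–3–9–12: 4+2+6 = 12
6–1–4–11–12: 1+4+1+5 = 11
Cheapest is 6–7–9–12 at 9 m.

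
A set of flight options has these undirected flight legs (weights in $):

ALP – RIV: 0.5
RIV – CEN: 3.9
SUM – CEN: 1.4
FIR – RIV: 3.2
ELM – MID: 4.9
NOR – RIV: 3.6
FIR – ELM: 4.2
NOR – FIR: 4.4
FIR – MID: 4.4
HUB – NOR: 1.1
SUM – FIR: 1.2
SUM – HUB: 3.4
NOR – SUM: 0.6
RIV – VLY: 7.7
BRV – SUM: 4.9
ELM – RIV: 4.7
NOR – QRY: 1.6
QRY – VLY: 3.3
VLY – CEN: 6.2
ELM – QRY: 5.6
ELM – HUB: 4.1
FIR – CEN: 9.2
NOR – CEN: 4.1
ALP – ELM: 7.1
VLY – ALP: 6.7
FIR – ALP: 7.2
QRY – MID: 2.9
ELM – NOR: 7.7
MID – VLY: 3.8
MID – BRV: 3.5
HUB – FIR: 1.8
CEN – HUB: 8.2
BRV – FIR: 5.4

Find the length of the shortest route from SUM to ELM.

$5.4

Compare a few routes:
SUM → FIR → ELM: 1.2+4.2 = 5.4
SUM → HUB → ELM: 3.4+4.1 = 7.5
SUM → FIR → HUB → ELM: 1.2+1.8+4.1 = 7.1
SUM → NOR → HUB → ELM: 0.6+1.1+4.1 = 5.8
Cheapest is SUM → FIR → ELM at $5.4.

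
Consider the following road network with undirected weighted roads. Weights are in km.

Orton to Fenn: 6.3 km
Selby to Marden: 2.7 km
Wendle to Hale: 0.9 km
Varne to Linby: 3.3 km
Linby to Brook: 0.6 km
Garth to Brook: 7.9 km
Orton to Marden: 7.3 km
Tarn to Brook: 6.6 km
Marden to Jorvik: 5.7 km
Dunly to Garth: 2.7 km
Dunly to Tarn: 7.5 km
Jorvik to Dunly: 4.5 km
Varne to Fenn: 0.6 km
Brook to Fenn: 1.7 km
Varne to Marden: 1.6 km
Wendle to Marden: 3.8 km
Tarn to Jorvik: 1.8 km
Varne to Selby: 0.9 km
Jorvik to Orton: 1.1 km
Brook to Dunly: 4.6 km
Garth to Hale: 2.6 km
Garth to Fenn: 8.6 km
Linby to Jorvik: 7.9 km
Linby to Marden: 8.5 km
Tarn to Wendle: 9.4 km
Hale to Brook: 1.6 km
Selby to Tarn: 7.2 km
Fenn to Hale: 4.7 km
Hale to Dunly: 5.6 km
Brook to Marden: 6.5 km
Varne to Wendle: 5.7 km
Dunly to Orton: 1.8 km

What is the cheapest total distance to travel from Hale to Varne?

Running Dijkstra from Hale:
Hale: 0
Wendle: 0.9  (via Hale)
Brook: 1.6  (via Hale)
Linby: 2.2  (via Brook)
Garth: 2.6  (via Hale)
Fenn: 3.3  (via Brook)
Varne: 3.9  (via Fenn)
Shortest route: Hale–Brook–Fenn–Varne = 3.9 km.

3.9 km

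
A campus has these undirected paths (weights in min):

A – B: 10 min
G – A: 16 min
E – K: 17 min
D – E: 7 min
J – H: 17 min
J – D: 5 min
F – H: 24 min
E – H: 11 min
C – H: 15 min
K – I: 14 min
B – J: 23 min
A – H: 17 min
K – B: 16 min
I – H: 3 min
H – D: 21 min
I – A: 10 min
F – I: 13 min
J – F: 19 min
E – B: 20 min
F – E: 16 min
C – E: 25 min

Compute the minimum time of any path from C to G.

44 min

Running Dijkstra from C:
C: 0
H: 15  (via C)
I: 18  (via H)
E: 25  (via C)
A: 28  (via I)
F: 31  (via I)
D: 32  (via E)
J: 32  (via H)
K: 32  (via I)
B: 38  (via A)
G: 44  (via A)
Shortest route: C → H → I → A → G = 44 min.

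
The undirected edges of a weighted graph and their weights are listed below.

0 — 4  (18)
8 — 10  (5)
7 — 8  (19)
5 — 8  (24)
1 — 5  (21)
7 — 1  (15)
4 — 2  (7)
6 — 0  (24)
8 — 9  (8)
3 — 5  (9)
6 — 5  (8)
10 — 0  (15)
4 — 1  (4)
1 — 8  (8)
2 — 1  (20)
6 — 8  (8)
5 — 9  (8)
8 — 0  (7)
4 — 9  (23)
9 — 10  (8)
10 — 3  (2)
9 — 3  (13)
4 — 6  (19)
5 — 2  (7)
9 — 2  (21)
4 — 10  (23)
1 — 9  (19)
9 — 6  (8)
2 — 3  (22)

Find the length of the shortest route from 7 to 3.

26

Candidate routes:
7 - 8 - 9 - 10 - 3: 19+8+8+2 = 37
7 - 8 - 10 - 3: 19+5+2 = 26
7 - 8 - 9 - 3: 19+8+13 = 40
7 - 1 - 8 - 10 - 3: 15+8+5+2 = 30
The minimum is 26 via 7 - 8 - 10 - 3.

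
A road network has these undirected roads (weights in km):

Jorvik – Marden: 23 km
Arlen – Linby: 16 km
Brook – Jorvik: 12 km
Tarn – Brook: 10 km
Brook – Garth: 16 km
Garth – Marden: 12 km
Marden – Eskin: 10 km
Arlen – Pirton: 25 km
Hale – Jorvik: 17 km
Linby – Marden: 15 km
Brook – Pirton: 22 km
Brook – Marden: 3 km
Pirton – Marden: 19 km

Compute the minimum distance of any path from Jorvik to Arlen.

Settle nodes by increasing distance from Jorvik:
Jorvik: 0
Brook: 12  (via Jorvik)
Marden: 15  (via Brook)
Hale: 17  (via Jorvik)
Tarn: 22  (via Brook)
Eskin: 25  (via Marden)
Garth: 27  (via Marden)
Linby: 30  (via Marden)
Pirton: 34  (via Brook)
Arlen: 46  (via Linby)
Shortest route: Jorvik → Brook → Marden → Linby → Arlen = 46 km.

46 km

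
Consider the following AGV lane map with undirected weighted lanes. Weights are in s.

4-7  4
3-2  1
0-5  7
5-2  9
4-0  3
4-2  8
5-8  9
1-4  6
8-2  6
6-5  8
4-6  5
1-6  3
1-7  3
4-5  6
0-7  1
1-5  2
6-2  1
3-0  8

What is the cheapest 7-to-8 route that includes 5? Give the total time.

14 s

Best 7 to 5: 7–1–5 costing 5
Shortest 5→8: 5–8 = 9
Total via 5: 5 + 9 = 14 s.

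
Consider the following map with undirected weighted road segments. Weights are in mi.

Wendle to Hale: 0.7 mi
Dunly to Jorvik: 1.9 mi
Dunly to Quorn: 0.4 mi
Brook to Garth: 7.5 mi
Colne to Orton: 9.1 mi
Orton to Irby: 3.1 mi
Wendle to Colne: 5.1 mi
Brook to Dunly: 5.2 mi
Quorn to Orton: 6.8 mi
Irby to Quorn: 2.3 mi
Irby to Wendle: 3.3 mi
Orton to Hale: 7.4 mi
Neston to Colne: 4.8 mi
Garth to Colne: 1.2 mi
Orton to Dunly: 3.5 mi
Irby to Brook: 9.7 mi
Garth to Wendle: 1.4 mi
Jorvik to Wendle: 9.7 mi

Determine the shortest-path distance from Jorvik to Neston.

15.3 mi

Candidate routes:
Jorvik → Dunly → Orton → Irby → Wendle → Garth → Colne → Neston: 1.9+3.5+3.1+3.3+1.4+1.2+4.8 = 19.2
Jorvik → Dunly → Quorn → Irby → Wendle → Garth → Colne → Neston: 1.9+0.4+2.3+3.3+1.4+1.2+4.8 = 15.3
Jorvik → Wendle → Garth → Colne → Neston: 9.7+1.4+1.2+4.8 = 17.1
Jorvik → Dunly → Quorn → Irby → Wendle → Colne → Neston: 1.9+0.4+2.3+3.3+5.1+4.8 = 17.8
Cheapest is Jorvik → Dunly → Quorn → Irby → Wendle → Garth → Colne → Neston at 15.3 mi.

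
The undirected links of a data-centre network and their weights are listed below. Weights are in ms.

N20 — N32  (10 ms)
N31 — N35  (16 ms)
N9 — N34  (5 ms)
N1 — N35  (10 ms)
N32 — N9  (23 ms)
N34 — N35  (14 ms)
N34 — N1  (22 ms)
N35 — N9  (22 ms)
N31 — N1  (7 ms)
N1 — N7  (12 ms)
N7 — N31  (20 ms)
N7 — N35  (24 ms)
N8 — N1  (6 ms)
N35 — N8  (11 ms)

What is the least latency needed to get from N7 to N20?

Running Dijkstra from N7:
N7: 0
N1: 12  (via N7)
N8: 18  (via N1)
N31: 19  (via N1)
N35: 22  (via N1)
N34: 34  (via N1)
N9: 39  (via N34)
N32: 62  (via N9)
N20: 72  (via N32)
Shortest route: N7 → N1 → N34 → N9 → N32 → N20 = 72 ms.

72 ms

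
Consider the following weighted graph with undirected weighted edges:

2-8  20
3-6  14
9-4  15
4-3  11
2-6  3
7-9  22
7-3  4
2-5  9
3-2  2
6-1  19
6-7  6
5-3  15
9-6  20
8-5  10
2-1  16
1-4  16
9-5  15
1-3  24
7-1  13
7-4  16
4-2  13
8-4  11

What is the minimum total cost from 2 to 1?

16

Candidate routes:
2 - 1: 16 = 16
2 - 3 - 7 - 1: 2+4+13 = 19
Cheapest is 2 - 1 at 16.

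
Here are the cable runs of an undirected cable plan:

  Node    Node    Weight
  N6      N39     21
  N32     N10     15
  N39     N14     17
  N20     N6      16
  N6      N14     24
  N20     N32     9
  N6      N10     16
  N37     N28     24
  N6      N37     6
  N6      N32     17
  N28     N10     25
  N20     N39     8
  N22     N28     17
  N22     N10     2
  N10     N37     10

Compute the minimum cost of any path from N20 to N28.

43

Running Dijkstra from N20:
N20: 0
N39: 8  (via N20)
N32: 9  (via N20)
N6: 16  (via N20)
N37: 22  (via N6)
N10: 24  (via N32)
N14: 25  (via N39)
N22: 26  (via N10)
N28: 43  (via N22)
Shortest route: N20–N32–N10–N22–N28 = 43.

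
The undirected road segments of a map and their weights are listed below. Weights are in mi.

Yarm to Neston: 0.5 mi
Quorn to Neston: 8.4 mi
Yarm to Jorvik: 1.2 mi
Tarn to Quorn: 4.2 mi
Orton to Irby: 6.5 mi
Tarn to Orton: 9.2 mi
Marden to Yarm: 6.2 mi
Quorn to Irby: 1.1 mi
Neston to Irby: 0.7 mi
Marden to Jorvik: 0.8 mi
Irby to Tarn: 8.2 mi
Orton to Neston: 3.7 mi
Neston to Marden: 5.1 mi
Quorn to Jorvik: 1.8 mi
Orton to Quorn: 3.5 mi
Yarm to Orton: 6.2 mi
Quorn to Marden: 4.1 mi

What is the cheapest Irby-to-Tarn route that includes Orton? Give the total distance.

12.1 mi

Best Irby to Orton: Irby → Neston → Orton costing 4.4
Best Orton to Tarn: Orton → Quorn → Tarn costing 7.7
Total via Orton: 4.4 + 7.7 = 12.1 mi.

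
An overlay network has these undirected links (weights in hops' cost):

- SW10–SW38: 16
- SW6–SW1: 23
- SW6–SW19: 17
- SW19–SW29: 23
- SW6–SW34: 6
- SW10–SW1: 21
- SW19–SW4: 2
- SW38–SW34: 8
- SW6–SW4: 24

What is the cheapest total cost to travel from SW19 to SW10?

Settle nodes by increasing distance from SW19:
SW19: 0
SW4: 2  (via SW19)
SW6: 17  (via SW19)
SW34: 23  (via SW6)
SW29: 23  (via SW19)
SW38: 31  (via SW34)
SW1: 40  (via SW6)
SW10: 47  (via SW38)
Shortest route: SW19–SW6–SW34–SW38–SW10 = 47 hops' cost.

47 hops' cost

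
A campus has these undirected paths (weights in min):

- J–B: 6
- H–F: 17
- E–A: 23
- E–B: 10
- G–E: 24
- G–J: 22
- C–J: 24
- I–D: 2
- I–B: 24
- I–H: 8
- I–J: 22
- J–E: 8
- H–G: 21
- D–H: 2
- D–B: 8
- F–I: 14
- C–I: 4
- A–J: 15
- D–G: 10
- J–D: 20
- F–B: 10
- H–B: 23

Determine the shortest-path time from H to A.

31 min

Running Dijkstra from H:
H: 0
D: 2  (via H)
I: 4  (via D)
C: 8  (via I)
B: 10  (via D)
G: 12  (via D)
J: 16  (via B)
F: 17  (via H)
E: 20  (via B)
A: 31  (via J)
Shortest route: H–D–B–J–A = 31 min.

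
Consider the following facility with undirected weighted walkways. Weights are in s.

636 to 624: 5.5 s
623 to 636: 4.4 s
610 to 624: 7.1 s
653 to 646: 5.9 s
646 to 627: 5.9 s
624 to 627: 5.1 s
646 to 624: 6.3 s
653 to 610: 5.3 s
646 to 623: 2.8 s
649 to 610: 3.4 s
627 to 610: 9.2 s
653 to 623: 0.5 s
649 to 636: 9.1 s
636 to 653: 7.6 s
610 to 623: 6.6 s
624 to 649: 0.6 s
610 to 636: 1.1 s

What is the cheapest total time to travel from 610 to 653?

5.3 s

Candidate routes:
610–653: 5.3 = 5.3
610–636–623–653: 1.1+4.4+0.5 = 6
610–623–653: 6.6+0.5 = 7.1
The minimum is 5.3 s via 610–653.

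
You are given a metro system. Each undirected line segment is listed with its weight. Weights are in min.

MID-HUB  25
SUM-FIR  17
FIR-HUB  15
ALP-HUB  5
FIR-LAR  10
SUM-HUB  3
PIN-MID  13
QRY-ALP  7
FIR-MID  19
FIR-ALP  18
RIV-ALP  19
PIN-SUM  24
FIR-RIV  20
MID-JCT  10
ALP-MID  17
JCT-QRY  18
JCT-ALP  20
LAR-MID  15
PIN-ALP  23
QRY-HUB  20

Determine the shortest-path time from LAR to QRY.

35 min

Settle nodes by increasing distance from LAR:
LAR: 0
FIR: 10  (via LAR)
MID: 15  (via LAR)
JCT: 25  (via MID)
HUB: 25  (via FIR)
SUM: 27  (via FIR)
PIN: 28  (via MID)
ALP: 28  (via FIR)
RIV: 30  (via FIR)
QRY: 35  (via ALP)
Shortest route: LAR → FIR → ALP → QRY = 35 min.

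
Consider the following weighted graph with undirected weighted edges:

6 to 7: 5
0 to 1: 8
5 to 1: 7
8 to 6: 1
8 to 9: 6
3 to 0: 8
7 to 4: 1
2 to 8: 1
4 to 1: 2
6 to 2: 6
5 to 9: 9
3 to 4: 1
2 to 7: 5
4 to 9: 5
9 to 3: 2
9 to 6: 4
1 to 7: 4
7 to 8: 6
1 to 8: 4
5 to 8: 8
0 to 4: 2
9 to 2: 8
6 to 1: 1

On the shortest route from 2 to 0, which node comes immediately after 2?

Enumerating some paths:
2 → 8 → 7 → 4 → 0: 1+6+1+2 = 10
2 → 8 → 1 → 4 → 0: 1+4+2+2 = 9
2 → 8 → 6 → 1 → 4 → 0: 1+1+1+2+2 = 7
2 → 7 → 4 → 0: 5+1+2 = 8
Cheapest is 2 → 8 → 6 → 1 → 4 → 0 at 7.
So from 2 the first move is to 8.

8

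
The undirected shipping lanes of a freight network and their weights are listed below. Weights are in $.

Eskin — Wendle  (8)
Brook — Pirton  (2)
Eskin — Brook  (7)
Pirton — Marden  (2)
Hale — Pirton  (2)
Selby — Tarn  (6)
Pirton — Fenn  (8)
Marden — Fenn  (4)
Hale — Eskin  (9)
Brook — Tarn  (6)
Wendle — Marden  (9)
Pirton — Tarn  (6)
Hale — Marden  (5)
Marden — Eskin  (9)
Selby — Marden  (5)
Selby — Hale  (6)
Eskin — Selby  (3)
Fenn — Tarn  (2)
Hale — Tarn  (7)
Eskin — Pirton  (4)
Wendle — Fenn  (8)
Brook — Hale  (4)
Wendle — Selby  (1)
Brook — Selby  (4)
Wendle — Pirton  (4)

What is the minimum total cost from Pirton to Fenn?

$6

Settle nodes by increasing distance from Pirton:
Pirton: 0
Marden: 2  (via Pirton)
Brook: 2  (via Pirton)
Hale: 2  (via Pirton)
Wendle: 4  (via Pirton)
Eskin: 4  (via Pirton)
Selby: 5  (via Wendle)
Tarn: 6  (via Pirton)
Fenn: 6  (via Marden)
Shortest route: Pirton–Marden–Fenn = $6.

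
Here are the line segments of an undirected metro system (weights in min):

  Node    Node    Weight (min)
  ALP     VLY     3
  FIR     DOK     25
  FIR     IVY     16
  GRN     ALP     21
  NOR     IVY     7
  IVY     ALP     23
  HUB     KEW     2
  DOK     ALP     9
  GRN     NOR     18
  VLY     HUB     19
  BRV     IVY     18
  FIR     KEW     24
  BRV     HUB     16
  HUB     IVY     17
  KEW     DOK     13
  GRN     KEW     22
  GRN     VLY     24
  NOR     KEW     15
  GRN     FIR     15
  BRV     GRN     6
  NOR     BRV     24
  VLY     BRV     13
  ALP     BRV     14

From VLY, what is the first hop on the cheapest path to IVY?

Candidate routes:
VLY → BRV → IVY: 13+18 = 31
VLY → ALP → IVY: 3+23 = 26
The minimum is 26 min via VLY → ALP → IVY.
So from VLY the first move is to ALP.

ALP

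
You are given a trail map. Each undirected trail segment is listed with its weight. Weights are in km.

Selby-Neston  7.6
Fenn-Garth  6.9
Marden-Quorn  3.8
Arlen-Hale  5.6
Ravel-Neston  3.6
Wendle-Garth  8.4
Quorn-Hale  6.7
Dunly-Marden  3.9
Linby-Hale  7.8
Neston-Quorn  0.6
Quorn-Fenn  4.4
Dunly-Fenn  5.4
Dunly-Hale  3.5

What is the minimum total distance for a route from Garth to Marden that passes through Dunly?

Shortest Garth→Dunly: Garth–Fenn–Dunly = 12.3
Best Dunly to Marden: Dunly–Marden costing 3.9
Total via Dunly: 12.3 + 3.9 = 16.2 km.

16.2 km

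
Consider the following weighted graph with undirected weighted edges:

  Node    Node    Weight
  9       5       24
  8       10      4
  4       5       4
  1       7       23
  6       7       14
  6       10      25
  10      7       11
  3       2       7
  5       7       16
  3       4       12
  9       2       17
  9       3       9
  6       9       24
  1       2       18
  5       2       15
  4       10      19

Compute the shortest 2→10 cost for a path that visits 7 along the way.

Shortest 2→7: 2–5–7 = 31
Shortest 7→10: 7–10 = 11
Total via 7: 31 + 11 = 42.

42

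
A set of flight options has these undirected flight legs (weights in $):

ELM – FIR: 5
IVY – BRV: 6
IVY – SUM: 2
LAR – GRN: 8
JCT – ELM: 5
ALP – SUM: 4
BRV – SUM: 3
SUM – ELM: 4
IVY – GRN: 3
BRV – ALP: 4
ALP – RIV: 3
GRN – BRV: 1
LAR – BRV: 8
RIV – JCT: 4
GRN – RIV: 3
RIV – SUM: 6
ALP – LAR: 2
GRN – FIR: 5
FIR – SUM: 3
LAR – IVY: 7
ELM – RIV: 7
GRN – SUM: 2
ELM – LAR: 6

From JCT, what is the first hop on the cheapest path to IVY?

RIV

Candidate routes:
JCT - RIV - GRN - IVY: 4+3+3 = 10
JCT - ELM - SUM - IVY: 5+4+2 = 11
Cheapest is JCT - RIV - GRN - IVY at $10.
So from JCT the first move is to RIV.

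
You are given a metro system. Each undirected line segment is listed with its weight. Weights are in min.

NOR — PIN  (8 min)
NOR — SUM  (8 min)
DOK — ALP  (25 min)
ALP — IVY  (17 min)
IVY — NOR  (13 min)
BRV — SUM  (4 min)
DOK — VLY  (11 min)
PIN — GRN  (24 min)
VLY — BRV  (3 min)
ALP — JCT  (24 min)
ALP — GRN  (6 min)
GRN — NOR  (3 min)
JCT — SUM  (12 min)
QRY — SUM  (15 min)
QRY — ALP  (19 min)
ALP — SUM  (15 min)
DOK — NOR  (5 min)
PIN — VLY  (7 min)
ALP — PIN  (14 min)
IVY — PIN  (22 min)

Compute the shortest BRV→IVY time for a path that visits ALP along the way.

36 min

Best BRV to ALP: BRV → SUM → ALP costing 19
Best ALP to IVY: ALP → IVY costing 17
Total via ALP: 19 + 17 = 36 min.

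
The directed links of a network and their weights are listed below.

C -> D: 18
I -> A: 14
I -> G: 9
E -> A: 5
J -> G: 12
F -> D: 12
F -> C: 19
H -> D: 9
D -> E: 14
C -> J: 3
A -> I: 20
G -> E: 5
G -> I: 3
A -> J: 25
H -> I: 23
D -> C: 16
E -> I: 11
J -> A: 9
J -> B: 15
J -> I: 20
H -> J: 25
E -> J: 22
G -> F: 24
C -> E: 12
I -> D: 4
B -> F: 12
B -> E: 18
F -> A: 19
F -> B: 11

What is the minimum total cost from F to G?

34

Candidate routes:
F - C - J - G: 19+3+12 = 34
F - D - C - J - G: 12+16+3+12 = 43
F - D - E - I - G: 12+14+11+9 = 46
Cheapest is F - C - J - G at 34.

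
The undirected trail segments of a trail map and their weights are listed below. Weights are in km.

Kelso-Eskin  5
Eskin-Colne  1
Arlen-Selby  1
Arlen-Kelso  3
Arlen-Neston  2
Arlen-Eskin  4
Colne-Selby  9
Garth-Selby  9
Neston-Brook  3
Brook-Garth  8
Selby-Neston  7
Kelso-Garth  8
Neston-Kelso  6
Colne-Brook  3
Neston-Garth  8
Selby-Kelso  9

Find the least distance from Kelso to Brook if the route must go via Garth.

Shortest Kelso→Garth: Kelso–Garth = 8
Best Garth to Brook: Garth–Brook costing 8
Total via Garth: 8 + 8 = 16 km.

16 km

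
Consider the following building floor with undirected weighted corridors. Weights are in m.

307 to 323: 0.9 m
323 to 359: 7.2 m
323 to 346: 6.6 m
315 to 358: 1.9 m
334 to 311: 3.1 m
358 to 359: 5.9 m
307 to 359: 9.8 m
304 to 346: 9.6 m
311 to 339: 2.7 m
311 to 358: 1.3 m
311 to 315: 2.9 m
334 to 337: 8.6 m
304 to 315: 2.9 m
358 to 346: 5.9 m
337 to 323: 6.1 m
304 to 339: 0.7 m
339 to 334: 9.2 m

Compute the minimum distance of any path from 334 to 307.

Shortest distances from 334:
334: 0
311: 3.1  (via 334)
358: 4.4  (via 311)
339: 5.8  (via 311)
315: 6  (via 311)
304: 6.5  (via 339)
337: 8.6  (via 334)
359: 10.3  (via 358)
346: 10.3  (via 358)
323: 14.7  (via 337)
307: 15.6  (via 323)
Shortest route: 334 → 337 → 323 → 307 = 15.6 m.

15.6 m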